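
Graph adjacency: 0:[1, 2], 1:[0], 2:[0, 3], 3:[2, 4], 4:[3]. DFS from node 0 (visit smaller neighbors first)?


DFS stack-based: start with [0]
Visit order: [0, 1, 2, 3, 4]


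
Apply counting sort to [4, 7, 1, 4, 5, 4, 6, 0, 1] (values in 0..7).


Count array: [1, 2, 0, 0, 3, 1, 1, 1]
Reconstruct: [0, 1, 1, 4, 4, 4, 5, 6, 7]


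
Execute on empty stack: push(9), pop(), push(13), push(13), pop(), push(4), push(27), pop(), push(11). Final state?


push(9) -> [9]
pop() returns 9 -> []
push(13) -> [13]
push(13) -> [13, 13]
pop() returns 13 -> [13]
push(4) -> [13, 4]
push(27) -> [13, 4, 27]
pop() returns 27 -> [13, 4]
push(11) -> [13, 4, 11]
Final stack (bottom to top): [13, 4, 11]


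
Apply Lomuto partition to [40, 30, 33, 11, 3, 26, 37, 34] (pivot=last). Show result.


Elements <= 34 go left of pivot.
Result: [30, 33, 11, 3, 26, 34, 37, 40], pivot at index 5


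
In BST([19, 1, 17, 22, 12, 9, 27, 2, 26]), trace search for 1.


BST root = 19
Search for 1: compare at each node
Path: [19, 1]


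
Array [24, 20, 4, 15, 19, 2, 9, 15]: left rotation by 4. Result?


Left rotate by 4: [19, 2, 9, 15, 24, 20, 4, 15]


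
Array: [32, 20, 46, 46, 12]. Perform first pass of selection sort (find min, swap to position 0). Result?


After one pass: [12, 20, 46, 46, 32]


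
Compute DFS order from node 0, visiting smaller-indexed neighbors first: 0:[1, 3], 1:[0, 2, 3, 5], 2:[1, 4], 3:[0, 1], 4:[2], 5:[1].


DFS stack-based: start with [0]
Visit order: [0, 1, 2, 4, 3, 5]


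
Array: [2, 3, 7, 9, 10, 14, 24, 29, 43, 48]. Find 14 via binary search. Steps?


Search for 14:
[0,9] mid=4 arr[4]=10
[5,9] mid=7 arr[7]=29
[5,6] mid=5 arr[5]=14
Total: 3 comparisons


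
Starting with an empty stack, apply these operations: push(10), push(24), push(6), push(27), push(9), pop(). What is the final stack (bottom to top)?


push(10) -> [10]
push(24) -> [10, 24]
push(6) -> [10, 24, 6]
push(27) -> [10, 24, 6, 27]
push(9) -> [10, 24, 6, 27, 9]
pop() returns 9 -> [10, 24, 6, 27]
Final stack (bottom to top): [10, 24, 6, 27]


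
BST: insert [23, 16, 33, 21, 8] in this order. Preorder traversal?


Root = 23; build tree by BST insertion.
Preorder traversal: [23, 16, 8, 21, 33]


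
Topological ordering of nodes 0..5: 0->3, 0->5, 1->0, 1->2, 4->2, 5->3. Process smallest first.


Kahn's algorithm, process smallest node first
Order: [1, 0, 4, 2, 5, 3]


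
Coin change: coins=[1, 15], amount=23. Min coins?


dp[0]=0; dp[i]=1+min(dp[i-c] for c in coins)
...dp[18]=4, dp[19]=5, dp[20]=6, dp[21]=7, dp[22]=8, dp[23]=9
Minimum coins for 23 = 9


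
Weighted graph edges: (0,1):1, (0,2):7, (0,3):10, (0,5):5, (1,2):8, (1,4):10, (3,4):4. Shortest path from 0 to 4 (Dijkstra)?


Dijkstra from 0:
Distances: {0: 0, 1: 1, 2: 7, 3: 10, 4: 11, 5: 5}
Shortest distance to 4 = 11, path = [0, 1, 4]


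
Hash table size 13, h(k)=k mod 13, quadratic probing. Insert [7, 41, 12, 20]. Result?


Insertions: 7->slot 7; 41->slot 2; 12->slot 12; 20->slot 8
Table: [None, None, 41, None, None, None, None, 7, 20, None, None, None, 12]


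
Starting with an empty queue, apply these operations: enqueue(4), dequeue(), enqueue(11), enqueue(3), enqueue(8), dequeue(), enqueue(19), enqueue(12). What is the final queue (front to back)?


enqueue(4) -> [4]
dequeue() returns 4 -> []
enqueue(11) -> [11]
enqueue(3) -> [11, 3]
enqueue(8) -> [11, 3, 8]
dequeue() returns 11 -> [3, 8]
enqueue(19) -> [3, 8, 19]
enqueue(12) -> [3, 8, 19, 12]
Final queue (front to back): [3, 8, 19, 12]


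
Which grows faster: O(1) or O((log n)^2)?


constant grows slower than polylogarithmic
O(1) is asymptotically smaller; O((log n)^2) grows faster


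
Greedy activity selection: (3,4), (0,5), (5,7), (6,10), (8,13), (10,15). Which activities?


Greedy: pick earliest-ending, then skip overlaps.
Selected (3 activities): [(3, 4), (5, 7), (8, 13)]


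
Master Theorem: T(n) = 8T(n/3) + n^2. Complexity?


a=8, b=3, c=2. log_3(8)=1.893 < c=2. Case 3: O(n^c) = O(n^2)
Complexity: O(n^2)


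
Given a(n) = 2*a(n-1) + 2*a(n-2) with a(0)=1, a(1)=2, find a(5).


Build bottom-up:
...a(3)=16, a(4)=44, a(5)=2*44+2*16=120


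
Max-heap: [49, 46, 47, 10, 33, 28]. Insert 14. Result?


Append 14: [49, 46, 47, 10, 33, 28, 14]
Bubble up: no swaps needed
Result: [49, 46, 47, 10, 33, 28, 14]


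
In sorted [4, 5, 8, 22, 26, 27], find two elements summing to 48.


Two pointers: lo=0, hi=5
Found pair: (22, 26) summing to 48


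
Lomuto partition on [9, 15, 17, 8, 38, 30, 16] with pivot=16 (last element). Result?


Elements <= 16 go left of pivot.
Result: [9, 15, 8, 16, 38, 30, 17], pivot at index 3


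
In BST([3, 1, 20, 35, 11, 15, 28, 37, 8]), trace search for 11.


BST root = 3
Search for 11: compare at each node
Path: [3, 20, 11]


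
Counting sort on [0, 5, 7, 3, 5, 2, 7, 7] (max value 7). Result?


Count array: [1, 0, 1, 1, 0, 2, 0, 3]
Reconstruct: [0, 2, 3, 5, 5, 7, 7, 7]


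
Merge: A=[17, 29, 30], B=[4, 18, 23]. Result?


Compare heads, take smaller each step.
Merged: [4, 17, 18, 23, 29, 30]


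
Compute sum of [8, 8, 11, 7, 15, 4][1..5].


Prefix sums: [0, 8, 16, 27, 34, 49, 53]
Sum[1..5] = prefix[6] - prefix[1] = 53 - 8 = 45


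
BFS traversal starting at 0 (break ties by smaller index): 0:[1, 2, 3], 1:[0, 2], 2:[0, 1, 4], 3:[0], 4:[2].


BFS queue: start with [0]
Visit order: [0, 1, 2, 3, 4]


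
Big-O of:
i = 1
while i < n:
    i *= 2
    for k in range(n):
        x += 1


Per nesting level: O(log n) * O(n) = O(n log n)
Complexity: O(n log n)


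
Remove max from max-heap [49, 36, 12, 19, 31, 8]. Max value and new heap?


Max = 49
Replace root with last, heapify down
Resulting heap: [36, 31, 12, 19, 8]


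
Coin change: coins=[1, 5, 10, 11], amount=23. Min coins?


dp[0]=0; dp[i]=1+min(dp[i-c] for c in coins)
...dp[18]=4, dp[19]=5, dp[20]=2, dp[21]=2, dp[22]=2, dp[23]=3
Minimum coins for 23 = 3


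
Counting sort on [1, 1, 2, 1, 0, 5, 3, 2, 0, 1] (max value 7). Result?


Count array: [2, 4, 2, 1, 0, 1, 0, 0]
Reconstruct: [0, 0, 1, 1, 1, 1, 2, 2, 3, 5]


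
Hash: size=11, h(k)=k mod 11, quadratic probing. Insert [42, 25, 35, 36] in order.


Insertions: 42->slot 9; 25->slot 3; 35->slot 2; 36->slot 4
Table: [None, None, 35, 25, 36, None, None, None, None, 42, None]


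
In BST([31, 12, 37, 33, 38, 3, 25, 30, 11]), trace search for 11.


BST root = 31
Search for 11: compare at each node
Path: [31, 12, 3, 11]


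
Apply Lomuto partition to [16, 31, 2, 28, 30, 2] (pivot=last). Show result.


Elements <= 2 go left of pivot.
Result: [2, 2, 16, 28, 30, 31], pivot at index 1


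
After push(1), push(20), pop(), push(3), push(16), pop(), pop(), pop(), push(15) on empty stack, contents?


push(1) -> [1]
push(20) -> [1, 20]
pop() returns 20 -> [1]
push(3) -> [1, 3]
push(16) -> [1, 3, 16]
pop() returns 16 -> [1, 3]
pop() returns 3 -> [1]
pop() returns 1 -> []
push(15) -> [15]
Final stack (bottom to top): [15]


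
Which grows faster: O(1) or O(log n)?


constant grows slower than logarithmic
O(1) is asymptotically smaller; O(log n) grows faster


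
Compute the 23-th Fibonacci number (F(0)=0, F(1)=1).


F(n)=F(n-1)+F(n-2)
...F(21)=10946, F(22)=17711, F(23)=28657


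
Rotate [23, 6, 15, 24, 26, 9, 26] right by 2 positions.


Right rotate by 2: [9, 26, 23, 6, 15, 24, 26]


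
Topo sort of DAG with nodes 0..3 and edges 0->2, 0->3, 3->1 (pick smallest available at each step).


Kahn's algorithm, process smallest node first
Order: [0, 2, 3, 1]


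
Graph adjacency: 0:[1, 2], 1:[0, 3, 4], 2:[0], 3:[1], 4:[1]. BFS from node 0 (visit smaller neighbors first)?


BFS queue: start with [0]
Visit order: [0, 1, 2, 3, 4]


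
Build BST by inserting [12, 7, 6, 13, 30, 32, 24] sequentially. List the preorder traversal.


Root = 12; build tree by BST insertion.
Preorder traversal: [12, 7, 6, 13, 30, 24, 32]


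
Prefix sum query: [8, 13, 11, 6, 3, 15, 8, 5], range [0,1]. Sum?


Prefix sums: [0, 8, 21, 32, 38, 41, 56, 64, 69]
Sum[0..1] = prefix[2] - prefix[0] = 21 - 0 = 21


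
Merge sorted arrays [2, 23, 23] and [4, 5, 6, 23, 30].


Compare heads, take smaller each step.
Merged: [2, 4, 5, 6, 23, 23, 23, 30]


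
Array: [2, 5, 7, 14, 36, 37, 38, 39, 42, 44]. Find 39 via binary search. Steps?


Search for 39:
[0,9] mid=4 arr[4]=36
[5,9] mid=7 arr[7]=39
Total: 2 comparisons


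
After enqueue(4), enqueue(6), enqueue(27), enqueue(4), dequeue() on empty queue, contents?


enqueue(4) -> [4]
enqueue(6) -> [4, 6]
enqueue(27) -> [4, 6, 27]
enqueue(4) -> [4, 6, 27, 4]
dequeue() returns 4 -> [6, 27, 4]
Final queue (front to back): [6, 27, 4]


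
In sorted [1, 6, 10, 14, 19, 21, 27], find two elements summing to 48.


Two pointers: lo=0, hi=6
Found pair: (21, 27) summing to 48


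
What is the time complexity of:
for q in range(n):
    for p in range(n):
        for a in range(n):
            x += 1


Per nesting level: O(n) * O(n) * O(n) = O(n^3)
Complexity: O(n^3)


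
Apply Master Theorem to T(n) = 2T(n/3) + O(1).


a=2, b=3, c=0. log_3(2)=0.631 > c=0. Case 1: O(n^log_b(a)) = O(n^0.631)
Complexity: O(n^0.631)


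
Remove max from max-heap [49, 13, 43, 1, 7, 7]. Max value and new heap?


Max = 49
Replace root with last, heapify down
Resulting heap: [43, 13, 7, 1, 7]


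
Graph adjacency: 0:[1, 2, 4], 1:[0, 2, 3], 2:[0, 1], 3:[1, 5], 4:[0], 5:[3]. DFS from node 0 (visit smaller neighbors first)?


DFS stack-based: start with [0]
Visit order: [0, 1, 2, 3, 5, 4]


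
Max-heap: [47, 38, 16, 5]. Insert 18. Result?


Append 18: [47, 38, 16, 5, 18]
Bubble up: no swaps needed
Result: [47, 38, 16, 5, 18]


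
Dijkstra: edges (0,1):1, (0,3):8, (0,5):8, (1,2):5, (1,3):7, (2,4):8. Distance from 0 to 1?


Dijkstra from 0:
Distances: {0: 0, 1: 1, 2: 6, 3: 8, 4: 14, 5: 8}
Shortest distance to 1 = 1, path = [0, 1]


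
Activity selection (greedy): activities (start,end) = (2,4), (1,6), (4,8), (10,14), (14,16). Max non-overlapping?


Greedy: pick earliest-ending, then skip overlaps.
Selected (4 activities): [(2, 4), (4, 8), (10, 14), (14, 16)]


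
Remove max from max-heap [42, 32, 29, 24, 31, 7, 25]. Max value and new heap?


Max = 42
Replace root with last, heapify down
Resulting heap: [32, 31, 29, 24, 25, 7]


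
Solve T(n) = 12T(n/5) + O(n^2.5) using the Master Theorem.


a=12, b=5, c=2.5. log_5(12)=1.544 < c=2.5. Case 3: O(n^c) = O(n^2.500)
Complexity: O(n^2.500)


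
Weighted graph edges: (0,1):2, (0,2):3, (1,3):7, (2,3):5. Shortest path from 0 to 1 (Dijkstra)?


Dijkstra from 0:
Distances: {0: 0, 1: 2, 2: 3, 3: 8}
Shortest distance to 1 = 2, path = [0, 1]


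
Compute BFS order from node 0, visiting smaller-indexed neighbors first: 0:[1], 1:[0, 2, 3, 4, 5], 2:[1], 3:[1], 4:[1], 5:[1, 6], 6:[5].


BFS queue: start with [0]
Visit order: [0, 1, 2, 3, 4, 5, 6]


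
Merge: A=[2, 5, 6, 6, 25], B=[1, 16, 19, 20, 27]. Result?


Compare heads, take smaller each step.
Merged: [1, 2, 5, 6, 6, 16, 19, 20, 25, 27]


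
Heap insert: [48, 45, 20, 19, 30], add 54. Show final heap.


Append 54: [48, 45, 20, 19, 30, 54]
Bubble up: swap idx 5(54) with idx 2(20); swap idx 2(54) with idx 0(48)
Result: [54, 45, 48, 19, 30, 20]


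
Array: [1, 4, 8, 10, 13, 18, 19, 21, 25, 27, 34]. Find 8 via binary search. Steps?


Search for 8:
[0,10] mid=5 arr[5]=18
[0,4] mid=2 arr[2]=8
Total: 2 comparisons


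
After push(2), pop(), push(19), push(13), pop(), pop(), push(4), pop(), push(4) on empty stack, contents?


push(2) -> [2]
pop() returns 2 -> []
push(19) -> [19]
push(13) -> [19, 13]
pop() returns 13 -> [19]
pop() returns 19 -> []
push(4) -> [4]
pop() returns 4 -> []
push(4) -> [4]
Final stack (bottom to top): [4]


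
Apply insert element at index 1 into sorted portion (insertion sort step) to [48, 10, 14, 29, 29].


After one pass: [10, 48, 14, 29, 29]


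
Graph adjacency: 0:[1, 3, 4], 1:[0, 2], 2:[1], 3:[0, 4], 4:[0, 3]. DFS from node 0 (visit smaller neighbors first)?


DFS stack-based: start with [0]
Visit order: [0, 1, 2, 3, 4]


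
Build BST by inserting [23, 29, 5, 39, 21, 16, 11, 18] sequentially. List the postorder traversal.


Root = 23; build tree by BST insertion.
Postorder traversal: [11, 18, 16, 21, 5, 39, 29, 23]


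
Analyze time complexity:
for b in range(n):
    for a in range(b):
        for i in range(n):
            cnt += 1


Per nesting level: O(n) * O(n) [triangular over b] * O(n) = O(n^3)
Complexity: O(n^3)


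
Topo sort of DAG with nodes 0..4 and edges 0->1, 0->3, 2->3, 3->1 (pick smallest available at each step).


Kahn's algorithm, process smallest node first
Order: [0, 2, 3, 1, 4]


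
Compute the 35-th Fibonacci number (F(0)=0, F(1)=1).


F(n)=F(n-1)+F(n-2)
...F(33)=3524578, F(34)=5702887, F(35)=9227465


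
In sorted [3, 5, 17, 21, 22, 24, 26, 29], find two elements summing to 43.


Two pointers: lo=0, hi=7
Found pair: (17, 26) summing to 43


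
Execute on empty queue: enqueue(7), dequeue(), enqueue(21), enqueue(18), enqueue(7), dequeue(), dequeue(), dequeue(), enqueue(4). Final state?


enqueue(7) -> [7]
dequeue() returns 7 -> []
enqueue(21) -> [21]
enqueue(18) -> [21, 18]
enqueue(7) -> [21, 18, 7]
dequeue() returns 21 -> [18, 7]
dequeue() returns 18 -> [7]
dequeue() returns 7 -> []
enqueue(4) -> [4]
Final queue (front to back): [4]


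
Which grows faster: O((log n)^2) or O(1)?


constant grows slower than polylogarithmic
O(1) is asymptotically smaller; O((log n)^2) grows faster


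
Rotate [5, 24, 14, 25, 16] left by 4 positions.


Left rotate by 4: [16, 5, 24, 14, 25]


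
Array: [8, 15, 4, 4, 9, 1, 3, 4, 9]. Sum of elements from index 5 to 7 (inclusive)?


Prefix sums: [0, 8, 23, 27, 31, 40, 41, 44, 48, 57]
Sum[5..7] = prefix[8] - prefix[5] = 48 - 40 = 8


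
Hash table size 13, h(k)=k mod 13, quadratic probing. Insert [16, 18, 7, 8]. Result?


Insertions: 16->slot 3; 18->slot 5; 7->slot 7; 8->slot 8
Table: [None, None, None, 16, None, 18, None, 7, 8, None, None, None, None]


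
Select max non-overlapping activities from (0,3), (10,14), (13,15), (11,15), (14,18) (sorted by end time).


Greedy: pick earliest-ending, then skip overlaps.
Selected (3 activities): [(0, 3), (10, 14), (14, 18)]


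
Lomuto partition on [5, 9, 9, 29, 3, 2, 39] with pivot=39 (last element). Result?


Elements <= 39 go left of pivot.
Result: [5, 9, 9, 29, 3, 2, 39], pivot at index 6


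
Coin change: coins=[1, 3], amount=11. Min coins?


dp[0]=0; dp[i]=1+min(dp[i-c] for c in coins)
...dp[6]=2, dp[7]=3, dp[8]=4, dp[9]=3, dp[10]=4, dp[11]=5
Minimum coins for 11 = 5


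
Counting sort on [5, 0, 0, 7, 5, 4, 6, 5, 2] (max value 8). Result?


Count array: [2, 0, 1, 0, 1, 3, 1, 1, 0]
Reconstruct: [0, 0, 2, 4, 5, 5, 5, 6, 7]


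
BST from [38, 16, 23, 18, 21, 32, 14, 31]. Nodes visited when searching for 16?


BST root = 38
Search for 16: compare at each node
Path: [38, 16]


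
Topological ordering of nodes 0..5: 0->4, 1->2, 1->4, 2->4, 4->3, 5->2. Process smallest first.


Kahn's algorithm, process smallest node first
Order: [0, 1, 5, 2, 4, 3]


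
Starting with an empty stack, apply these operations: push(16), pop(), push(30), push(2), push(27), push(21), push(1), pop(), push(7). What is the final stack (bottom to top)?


push(16) -> [16]
pop() returns 16 -> []
push(30) -> [30]
push(2) -> [30, 2]
push(27) -> [30, 2, 27]
push(21) -> [30, 2, 27, 21]
push(1) -> [30, 2, 27, 21, 1]
pop() returns 1 -> [30, 2, 27, 21]
push(7) -> [30, 2, 27, 21, 7]
Final stack (bottom to top): [30, 2, 27, 21, 7]


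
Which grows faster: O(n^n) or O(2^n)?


exponential grows slower than n^n
O(2^n) is asymptotically smaller; O(n^n) grows faster


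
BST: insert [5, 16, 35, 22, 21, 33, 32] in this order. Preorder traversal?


Root = 5; build tree by BST insertion.
Preorder traversal: [5, 16, 35, 22, 21, 33, 32]


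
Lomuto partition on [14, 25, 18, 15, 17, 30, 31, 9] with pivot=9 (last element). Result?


Elements <= 9 go left of pivot.
Result: [9, 25, 18, 15, 17, 30, 31, 14], pivot at index 0


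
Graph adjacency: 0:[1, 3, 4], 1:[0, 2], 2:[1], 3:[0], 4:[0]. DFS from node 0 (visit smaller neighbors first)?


DFS stack-based: start with [0]
Visit order: [0, 1, 2, 3, 4]


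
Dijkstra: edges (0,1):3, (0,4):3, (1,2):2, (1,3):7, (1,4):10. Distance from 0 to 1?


Dijkstra from 0:
Distances: {0: 0, 1: 3, 2: 5, 3: 10, 4: 3}
Shortest distance to 1 = 3, path = [0, 1]


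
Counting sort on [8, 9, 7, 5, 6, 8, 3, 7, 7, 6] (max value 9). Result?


Count array: [0, 0, 0, 1, 0, 1, 2, 3, 2, 1]
Reconstruct: [3, 5, 6, 6, 7, 7, 7, 8, 8, 9]


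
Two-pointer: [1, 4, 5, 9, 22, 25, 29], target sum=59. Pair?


Two pointers: lo=0, hi=6
No pair sums to 59


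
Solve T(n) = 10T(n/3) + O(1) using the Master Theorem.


a=10, b=3, c=0. log_3(10)=2.096 > c=0. Case 1: O(n^log_b(a)) = O(n^2.096)
Complexity: O(n^2.096)


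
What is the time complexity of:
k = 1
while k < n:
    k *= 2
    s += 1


Per nesting level: O(log n) = O(log n)
Complexity: O(log n)


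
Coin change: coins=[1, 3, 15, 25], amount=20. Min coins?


dp[0]=0; dp[i]=1+min(dp[i-c] for c in coins)
...dp[15]=1, dp[16]=2, dp[17]=3, dp[18]=2, dp[19]=3, dp[20]=4
Minimum coins for 20 = 4


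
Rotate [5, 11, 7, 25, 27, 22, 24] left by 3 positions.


Left rotate by 3: [25, 27, 22, 24, 5, 11, 7]


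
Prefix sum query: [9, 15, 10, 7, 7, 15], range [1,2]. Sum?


Prefix sums: [0, 9, 24, 34, 41, 48, 63]
Sum[1..2] = prefix[3] - prefix[1] = 34 - 9 = 25


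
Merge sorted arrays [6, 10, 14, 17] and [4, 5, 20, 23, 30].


Compare heads, take smaller each step.
Merged: [4, 5, 6, 10, 14, 17, 20, 23, 30]


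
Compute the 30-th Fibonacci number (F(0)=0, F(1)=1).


F(n)=F(n-1)+F(n-2)
...F(28)=317811, F(29)=514229, F(30)=832040


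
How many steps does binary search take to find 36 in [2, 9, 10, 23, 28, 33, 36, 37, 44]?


Search for 36:
[0,8] mid=4 arr[4]=28
[5,8] mid=6 arr[6]=36
Total: 2 comparisons


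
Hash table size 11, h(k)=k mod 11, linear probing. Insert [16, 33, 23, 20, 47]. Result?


Insertions: 16->slot 5; 33->slot 0; 23->slot 1; 20->slot 9; 47->slot 3
Table: [33, 23, None, 47, None, 16, None, None, None, 20, None]


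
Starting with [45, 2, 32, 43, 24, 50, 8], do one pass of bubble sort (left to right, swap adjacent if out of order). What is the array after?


After one pass: [2, 32, 43, 24, 45, 8, 50]


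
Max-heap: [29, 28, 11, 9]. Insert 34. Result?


Append 34: [29, 28, 11, 9, 34]
Bubble up: swap idx 4(34) with idx 1(28); swap idx 1(34) with idx 0(29)
Result: [34, 29, 11, 9, 28]


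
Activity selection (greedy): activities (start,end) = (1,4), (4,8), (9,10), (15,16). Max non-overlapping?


Greedy: pick earliest-ending, then skip overlaps.
Selected (4 activities): [(1, 4), (4, 8), (9, 10), (15, 16)]


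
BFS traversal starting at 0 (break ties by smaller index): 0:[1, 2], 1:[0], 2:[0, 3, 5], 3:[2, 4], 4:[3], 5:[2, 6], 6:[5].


BFS queue: start with [0]
Visit order: [0, 1, 2, 3, 5, 4, 6]


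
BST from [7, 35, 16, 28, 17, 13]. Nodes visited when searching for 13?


BST root = 7
Search for 13: compare at each node
Path: [7, 35, 16, 13]


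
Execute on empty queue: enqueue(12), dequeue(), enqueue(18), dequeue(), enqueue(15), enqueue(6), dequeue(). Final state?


enqueue(12) -> [12]
dequeue() returns 12 -> []
enqueue(18) -> [18]
dequeue() returns 18 -> []
enqueue(15) -> [15]
enqueue(6) -> [15, 6]
dequeue() returns 15 -> [6]
Final queue (front to back): [6]


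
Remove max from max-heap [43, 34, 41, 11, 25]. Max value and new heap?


Max = 43
Replace root with last, heapify down
Resulting heap: [41, 34, 25, 11]


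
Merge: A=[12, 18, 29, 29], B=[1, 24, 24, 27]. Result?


Compare heads, take smaller each step.
Merged: [1, 12, 18, 24, 24, 27, 29, 29]


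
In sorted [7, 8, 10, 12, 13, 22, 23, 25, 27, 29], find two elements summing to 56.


Two pointers: lo=0, hi=9
Found pair: (27, 29) summing to 56


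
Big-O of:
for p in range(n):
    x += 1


Per nesting level: O(n) = O(n)
Complexity: O(n)


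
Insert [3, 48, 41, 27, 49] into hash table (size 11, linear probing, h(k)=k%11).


Insertions: 3->slot 3; 48->slot 4; 41->slot 8; 27->slot 5; 49->slot 6
Table: [None, None, None, 3, 48, 27, 49, None, 41, None, None]


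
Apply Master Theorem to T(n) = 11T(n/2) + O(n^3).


a=11, b=2, c=3. log_2(11)=3.459 > c=3. Case 1: O(n^log_b(a)) = O(n^3.459)
Complexity: O(n^3.459)


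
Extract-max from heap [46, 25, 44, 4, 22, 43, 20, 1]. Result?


Max = 46
Replace root with last, heapify down
Resulting heap: [44, 25, 43, 4, 22, 1, 20]


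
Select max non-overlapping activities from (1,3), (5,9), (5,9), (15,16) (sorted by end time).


Greedy: pick earliest-ending, then skip overlaps.
Selected (3 activities): [(1, 3), (5, 9), (15, 16)]


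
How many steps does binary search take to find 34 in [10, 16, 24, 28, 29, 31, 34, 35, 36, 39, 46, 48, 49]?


Search for 34:
[0,12] mid=6 arr[6]=34
Total: 1 comparisons


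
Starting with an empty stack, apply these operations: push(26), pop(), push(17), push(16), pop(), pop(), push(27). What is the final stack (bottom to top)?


push(26) -> [26]
pop() returns 26 -> []
push(17) -> [17]
push(16) -> [17, 16]
pop() returns 16 -> [17]
pop() returns 17 -> []
push(27) -> [27]
Final stack (bottom to top): [27]


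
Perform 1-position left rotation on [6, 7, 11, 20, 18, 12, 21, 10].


Left rotate by 1: [7, 11, 20, 18, 12, 21, 10, 6]


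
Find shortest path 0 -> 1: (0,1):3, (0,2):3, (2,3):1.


Dijkstra from 0:
Distances: {0: 0, 1: 3, 2: 3, 3: 4}
Shortest distance to 1 = 3, path = [0, 1]


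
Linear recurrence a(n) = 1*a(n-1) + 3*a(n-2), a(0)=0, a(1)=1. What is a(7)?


Build bottom-up:
...a(5)=19, a(6)=40, a(7)=1*40+3*19=97


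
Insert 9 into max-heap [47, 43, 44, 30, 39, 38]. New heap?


Append 9: [47, 43, 44, 30, 39, 38, 9]
Bubble up: no swaps needed
Result: [47, 43, 44, 30, 39, 38, 9]


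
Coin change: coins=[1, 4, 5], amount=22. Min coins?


dp[0]=0; dp[i]=1+min(dp[i-c] for c in coins)
...dp[17]=4, dp[18]=4, dp[19]=4, dp[20]=4, dp[21]=5, dp[22]=5
Minimum coins for 22 = 5


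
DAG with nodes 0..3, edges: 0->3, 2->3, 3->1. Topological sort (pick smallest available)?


Kahn's algorithm, process smallest node first
Order: [0, 2, 3, 1]


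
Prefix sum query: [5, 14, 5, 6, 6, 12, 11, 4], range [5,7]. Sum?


Prefix sums: [0, 5, 19, 24, 30, 36, 48, 59, 63]
Sum[5..7] = prefix[8] - prefix[5] = 63 - 36 = 27


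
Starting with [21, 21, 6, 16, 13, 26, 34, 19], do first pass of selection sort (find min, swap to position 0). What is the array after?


After one pass: [6, 21, 21, 16, 13, 26, 34, 19]


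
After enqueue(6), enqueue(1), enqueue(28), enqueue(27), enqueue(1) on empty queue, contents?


enqueue(6) -> [6]
enqueue(1) -> [6, 1]
enqueue(28) -> [6, 1, 28]
enqueue(27) -> [6, 1, 28, 27]
enqueue(1) -> [6, 1, 28, 27, 1]
Final queue (front to back): [6, 1, 28, 27, 1]


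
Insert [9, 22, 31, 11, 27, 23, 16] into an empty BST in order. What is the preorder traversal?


Root = 9; build tree by BST insertion.
Preorder traversal: [9, 22, 11, 16, 31, 27, 23]


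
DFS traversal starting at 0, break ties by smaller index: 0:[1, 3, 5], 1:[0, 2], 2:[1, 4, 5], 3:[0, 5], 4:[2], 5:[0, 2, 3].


DFS stack-based: start with [0]
Visit order: [0, 1, 2, 4, 5, 3]


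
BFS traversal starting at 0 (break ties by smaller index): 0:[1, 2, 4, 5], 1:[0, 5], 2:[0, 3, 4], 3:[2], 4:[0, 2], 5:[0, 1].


BFS queue: start with [0]
Visit order: [0, 1, 2, 4, 5, 3]


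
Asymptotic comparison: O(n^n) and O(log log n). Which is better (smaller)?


double-logarithmic grows slower than n^n
O(log log n) is asymptotically smaller; O(n^n) grows faster


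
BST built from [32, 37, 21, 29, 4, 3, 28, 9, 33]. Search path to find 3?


BST root = 32
Search for 3: compare at each node
Path: [32, 21, 4, 3]


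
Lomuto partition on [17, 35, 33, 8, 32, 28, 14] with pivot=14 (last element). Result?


Elements <= 14 go left of pivot.
Result: [8, 14, 33, 17, 32, 28, 35], pivot at index 1


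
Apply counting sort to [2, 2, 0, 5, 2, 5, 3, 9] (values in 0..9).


Count array: [1, 0, 3, 1, 0, 2, 0, 0, 0, 1]
Reconstruct: [0, 2, 2, 2, 3, 5, 5, 9]


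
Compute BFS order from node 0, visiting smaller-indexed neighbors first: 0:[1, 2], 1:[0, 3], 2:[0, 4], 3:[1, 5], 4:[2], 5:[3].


BFS queue: start with [0]
Visit order: [0, 1, 2, 3, 4, 5]


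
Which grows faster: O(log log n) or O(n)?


double-logarithmic grows slower than linear
O(log log n) is asymptotically smaller; O(n) grows faster


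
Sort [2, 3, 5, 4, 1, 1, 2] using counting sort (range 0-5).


Count array: [0, 2, 2, 1, 1, 1]
Reconstruct: [1, 1, 2, 2, 3, 4, 5]


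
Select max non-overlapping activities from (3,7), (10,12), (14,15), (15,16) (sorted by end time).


Greedy: pick earliest-ending, then skip overlaps.
Selected (4 activities): [(3, 7), (10, 12), (14, 15), (15, 16)]


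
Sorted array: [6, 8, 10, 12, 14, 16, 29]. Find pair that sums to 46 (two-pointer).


Two pointers: lo=0, hi=6
No pair sums to 46


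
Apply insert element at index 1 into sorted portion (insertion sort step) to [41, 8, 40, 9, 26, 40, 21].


After one pass: [8, 41, 40, 9, 26, 40, 21]


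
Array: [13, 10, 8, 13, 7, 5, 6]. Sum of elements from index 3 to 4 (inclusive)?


Prefix sums: [0, 13, 23, 31, 44, 51, 56, 62]
Sum[3..4] = prefix[5] - prefix[3] = 51 - 31 = 20


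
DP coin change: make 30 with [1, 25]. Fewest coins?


dp[0]=0; dp[i]=1+min(dp[i-c] for c in coins)
...dp[25]=1, dp[26]=2, dp[27]=3, dp[28]=4, dp[29]=5, dp[30]=6
Minimum coins for 30 = 6


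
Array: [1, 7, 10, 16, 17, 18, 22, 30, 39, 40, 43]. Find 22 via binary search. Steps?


Search for 22:
[0,10] mid=5 arr[5]=18
[6,10] mid=8 arr[8]=39
[6,7] mid=6 arr[6]=22
Total: 3 comparisons


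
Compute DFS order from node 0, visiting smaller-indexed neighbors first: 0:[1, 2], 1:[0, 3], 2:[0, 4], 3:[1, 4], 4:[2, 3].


DFS stack-based: start with [0]
Visit order: [0, 1, 3, 4, 2]


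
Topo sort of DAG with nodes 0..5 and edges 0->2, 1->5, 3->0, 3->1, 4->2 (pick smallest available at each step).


Kahn's algorithm, process smallest node first
Order: [3, 0, 1, 4, 2, 5]


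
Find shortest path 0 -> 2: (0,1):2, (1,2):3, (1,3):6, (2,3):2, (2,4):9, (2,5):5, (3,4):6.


Dijkstra from 0:
Distances: {0: 0, 1: 2, 2: 5, 3: 7, 4: 13, 5: 10}
Shortest distance to 2 = 5, path = [0, 1, 2]


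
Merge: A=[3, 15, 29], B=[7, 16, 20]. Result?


Compare heads, take smaller each step.
Merged: [3, 7, 15, 16, 20, 29]


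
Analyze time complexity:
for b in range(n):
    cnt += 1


Per nesting level: O(n) = O(n)
Complexity: O(n)


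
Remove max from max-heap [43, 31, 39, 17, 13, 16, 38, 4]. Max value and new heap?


Max = 43
Replace root with last, heapify down
Resulting heap: [39, 31, 38, 17, 13, 16, 4]


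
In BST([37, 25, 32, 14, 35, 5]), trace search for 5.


BST root = 37
Search for 5: compare at each node
Path: [37, 25, 14, 5]


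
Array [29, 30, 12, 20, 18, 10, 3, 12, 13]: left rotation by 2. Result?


Left rotate by 2: [12, 20, 18, 10, 3, 12, 13, 29, 30]


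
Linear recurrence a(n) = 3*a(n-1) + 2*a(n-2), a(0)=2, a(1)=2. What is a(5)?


Build bottom-up:
...a(3)=34, a(4)=122, a(5)=3*122+2*34=434


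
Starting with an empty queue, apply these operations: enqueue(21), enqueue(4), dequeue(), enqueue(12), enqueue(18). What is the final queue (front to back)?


enqueue(21) -> [21]
enqueue(4) -> [21, 4]
dequeue() returns 21 -> [4]
enqueue(12) -> [4, 12]
enqueue(18) -> [4, 12, 18]
Final queue (front to back): [4, 12, 18]


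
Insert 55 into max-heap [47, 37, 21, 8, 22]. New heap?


Append 55: [47, 37, 21, 8, 22, 55]
Bubble up: swap idx 5(55) with idx 2(21); swap idx 2(55) with idx 0(47)
Result: [55, 37, 47, 8, 22, 21]


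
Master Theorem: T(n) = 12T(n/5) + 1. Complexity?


a=12, b=5, c=0. log_5(12)=1.544 > c=0. Case 1: O(n^log_b(a)) = O(n^1.544)
Complexity: O(n^1.544)


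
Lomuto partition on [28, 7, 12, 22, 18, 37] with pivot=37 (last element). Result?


Elements <= 37 go left of pivot.
Result: [28, 7, 12, 22, 18, 37], pivot at index 5


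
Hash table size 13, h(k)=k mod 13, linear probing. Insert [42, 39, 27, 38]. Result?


Insertions: 42->slot 3; 39->slot 0; 27->slot 1; 38->slot 12
Table: [39, 27, None, 42, None, None, None, None, None, None, None, None, 38]


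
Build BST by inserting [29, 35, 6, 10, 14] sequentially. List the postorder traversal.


Root = 29; build tree by BST insertion.
Postorder traversal: [14, 10, 6, 35, 29]


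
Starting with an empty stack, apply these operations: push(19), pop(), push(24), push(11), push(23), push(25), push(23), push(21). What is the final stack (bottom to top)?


push(19) -> [19]
pop() returns 19 -> []
push(24) -> [24]
push(11) -> [24, 11]
push(23) -> [24, 11, 23]
push(25) -> [24, 11, 23, 25]
push(23) -> [24, 11, 23, 25, 23]
push(21) -> [24, 11, 23, 25, 23, 21]
Final stack (bottom to top): [24, 11, 23, 25, 23, 21]


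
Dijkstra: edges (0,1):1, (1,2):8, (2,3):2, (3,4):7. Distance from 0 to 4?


Dijkstra from 0:
Distances: {0: 0, 1: 1, 2: 9, 3: 11, 4: 18}
Shortest distance to 4 = 18, path = [0, 1, 2, 3, 4]


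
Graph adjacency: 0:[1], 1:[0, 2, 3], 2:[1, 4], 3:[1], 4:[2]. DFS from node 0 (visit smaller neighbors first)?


DFS stack-based: start with [0]
Visit order: [0, 1, 2, 4, 3]


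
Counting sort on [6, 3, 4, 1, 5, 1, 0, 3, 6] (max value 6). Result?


Count array: [1, 2, 0, 2, 1, 1, 2]
Reconstruct: [0, 1, 1, 3, 3, 4, 5, 6, 6]


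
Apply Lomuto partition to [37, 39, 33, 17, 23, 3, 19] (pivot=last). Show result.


Elements <= 19 go left of pivot.
Result: [17, 3, 19, 37, 23, 39, 33], pivot at index 2


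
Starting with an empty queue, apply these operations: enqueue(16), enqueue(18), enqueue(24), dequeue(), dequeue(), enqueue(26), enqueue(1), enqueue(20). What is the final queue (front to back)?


enqueue(16) -> [16]
enqueue(18) -> [16, 18]
enqueue(24) -> [16, 18, 24]
dequeue() returns 16 -> [18, 24]
dequeue() returns 18 -> [24]
enqueue(26) -> [24, 26]
enqueue(1) -> [24, 26, 1]
enqueue(20) -> [24, 26, 1, 20]
Final queue (front to back): [24, 26, 1, 20]


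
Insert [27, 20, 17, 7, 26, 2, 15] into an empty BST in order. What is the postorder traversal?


Root = 27; build tree by BST insertion.
Postorder traversal: [2, 15, 7, 17, 26, 20, 27]


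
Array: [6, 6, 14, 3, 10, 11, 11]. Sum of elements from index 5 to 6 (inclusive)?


Prefix sums: [0, 6, 12, 26, 29, 39, 50, 61]
Sum[5..6] = prefix[7] - prefix[5] = 61 - 39 = 22


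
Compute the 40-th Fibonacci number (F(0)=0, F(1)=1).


F(n)=F(n-1)+F(n-2)
...F(38)=39088169, F(39)=63245986, F(40)=102334155


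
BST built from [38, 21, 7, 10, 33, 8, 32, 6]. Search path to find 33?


BST root = 38
Search for 33: compare at each node
Path: [38, 21, 33]


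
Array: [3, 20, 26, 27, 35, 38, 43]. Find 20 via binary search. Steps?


Search for 20:
[0,6] mid=3 arr[3]=27
[0,2] mid=1 arr[1]=20
Total: 2 comparisons


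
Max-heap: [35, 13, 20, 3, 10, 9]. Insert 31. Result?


Append 31: [35, 13, 20, 3, 10, 9, 31]
Bubble up: swap idx 6(31) with idx 2(20)
Result: [35, 13, 31, 3, 10, 9, 20]


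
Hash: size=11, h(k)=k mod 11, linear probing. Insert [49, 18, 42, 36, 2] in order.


Insertions: 49->slot 5; 18->slot 7; 42->slot 9; 36->slot 3; 2->slot 2
Table: [None, None, 2, 36, None, 49, None, 18, None, 42, None]


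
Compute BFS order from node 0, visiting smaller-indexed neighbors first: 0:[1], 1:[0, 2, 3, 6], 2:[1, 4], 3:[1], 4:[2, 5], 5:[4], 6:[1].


BFS queue: start with [0]
Visit order: [0, 1, 2, 3, 6, 4, 5]


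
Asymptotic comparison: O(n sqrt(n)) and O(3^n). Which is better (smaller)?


n^1.5 grows slower than exponential (base 3)
O(n sqrt(n)) is asymptotically smaller; O(3^n) grows faster


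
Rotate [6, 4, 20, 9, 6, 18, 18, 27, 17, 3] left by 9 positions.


Left rotate by 9: [3, 6, 4, 20, 9, 6, 18, 18, 27, 17]


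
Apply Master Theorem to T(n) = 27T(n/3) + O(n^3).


a=27, b=3, c=3. log_3(27)=3 = c=3. Case 2: O(n^c log n) = O(n^3 log n)
Complexity: O(n^3 log n)


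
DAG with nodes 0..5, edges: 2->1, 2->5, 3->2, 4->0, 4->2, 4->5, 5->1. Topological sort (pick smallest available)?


Kahn's algorithm, process smallest node first
Order: [3, 4, 0, 2, 5, 1]


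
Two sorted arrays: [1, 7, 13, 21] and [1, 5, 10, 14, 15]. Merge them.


Compare heads, take smaller each step.
Merged: [1, 1, 5, 7, 10, 13, 14, 15, 21]


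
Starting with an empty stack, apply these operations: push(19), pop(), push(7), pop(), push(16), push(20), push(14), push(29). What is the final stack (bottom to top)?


push(19) -> [19]
pop() returns 19 -> []
push(7) -> [7]
pop() returns 7 -> []
push(16) -> [16]
push(20) -> [16, 20]
push(14) -> [16, 20, 14]
push(29) -> [16, 20, 14, 29]
Final stack (bottom to top): [16, 20, 14, 29]


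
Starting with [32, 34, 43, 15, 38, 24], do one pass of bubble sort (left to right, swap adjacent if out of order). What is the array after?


After one pass: [32, 34, 15, 38, 24, 43]


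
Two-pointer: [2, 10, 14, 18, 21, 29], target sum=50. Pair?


Two pointers: lo=0, hi=5
Found pair: (21, 29) summing to 50


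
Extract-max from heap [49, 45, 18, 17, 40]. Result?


Max = 49
Replace root with last, heapify down
Resulting heap: [45, 40, 18, 17]


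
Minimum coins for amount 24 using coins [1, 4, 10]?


dp[0]=0; dp[i]=1+min(dp[i-c] for c in coins)
...dp[19]=4, dp[20]=2, dp[21]=3, dp[22]=4, dp[23]=5, dp[24]=3
Minimum coins for 24 = 3


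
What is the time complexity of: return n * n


Analysis: constant-time operation, no loop
Complexity: O(1)


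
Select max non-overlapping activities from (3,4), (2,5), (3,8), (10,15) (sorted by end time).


Greedy: pick earliest-ending, then skip overlaps.
Selected (2 activities): [(3, 4), (10, 15)]


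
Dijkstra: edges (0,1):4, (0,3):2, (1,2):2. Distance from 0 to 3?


Dijkstra from 0:
Distances: {0: 0, 1: 4, 2: 6, 3: 2}
Shortest distance to 3 = 2, path = [0, 3]


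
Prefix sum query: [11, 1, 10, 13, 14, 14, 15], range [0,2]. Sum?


Prefix sums: [0, 11, 12, 22, 35, 49, 63, 78]
Sum[0..2] = prefix[3] - prefix[0] = 22 - 0 = 22


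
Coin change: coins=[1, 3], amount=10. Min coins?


dp[0]=0; dp[i]=1+min(dp[i-c] for c in coins)
...dp[5]=3, dp[6]=2, dp[7]=3, dp[8]=4, dp[9]=3, dp[10]=4
Minimum coins for 10 = 4


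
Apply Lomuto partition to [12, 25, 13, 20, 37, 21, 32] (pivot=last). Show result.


Elements <= 32 go left of pivot.
Result: [12, 25, 13, 20, 21, 32, 37], pivot at index 5


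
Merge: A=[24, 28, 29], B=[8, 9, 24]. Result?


Compare heads, take smaller each step.
Merged: [8, 9, 24, 24, 28, 29]


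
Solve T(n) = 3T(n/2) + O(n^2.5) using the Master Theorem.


a=3, b=2, c=2.5. log_2(3)=1.585 < c=2.5. Case 3: O(n^c) = O(n^2.500)
Complexity: O(n^2.500)


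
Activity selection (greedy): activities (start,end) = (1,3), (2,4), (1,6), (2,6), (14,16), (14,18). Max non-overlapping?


Greedy: pick earliest-ending, then skip overlaps.
Selected (2 activities): [(1, 3), (14, 16)]


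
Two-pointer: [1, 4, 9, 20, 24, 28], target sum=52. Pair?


Two pointers: lo=0, hi=5
Found pair: (24, 28) summing to 52


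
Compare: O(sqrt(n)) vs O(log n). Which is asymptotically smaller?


logarithmic grows slower than sublinear
O(log n) is asymptotically smaller; O(sqrt(n)) grows faster


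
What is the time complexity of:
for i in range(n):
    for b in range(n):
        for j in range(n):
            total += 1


Per nesting level: O(n) * O(n) * O(n) = O(n^3)
Complexity: O(n^3)


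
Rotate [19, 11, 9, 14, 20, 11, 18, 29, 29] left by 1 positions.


Left rotate by 1: [11, 9, 14, 20, 11, 18, 29, 29, 19]


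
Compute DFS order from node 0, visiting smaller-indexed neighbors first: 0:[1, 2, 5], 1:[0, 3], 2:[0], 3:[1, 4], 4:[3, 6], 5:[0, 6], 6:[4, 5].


DFS stack-based: start with [0]
Visit order: [0, 1, 3, 4, 6, 5, 2]


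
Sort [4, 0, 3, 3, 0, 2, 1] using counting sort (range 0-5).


Count array: [2, 1, 1, 2, 1, 0]
Reconstruct: [0, 0, 1, 2, 3, 3, 4]


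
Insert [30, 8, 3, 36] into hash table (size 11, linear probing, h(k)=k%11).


Insertions: 30->slot 8; 8->slot 9; 3->slot 3; 36->slot 4
Table: [None, None, None, 3, 36, None, None, None, 30, 8, None]


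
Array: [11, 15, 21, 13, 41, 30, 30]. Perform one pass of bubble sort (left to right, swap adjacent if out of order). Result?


After one pass: [11, 15, 13, 21, 30, 30, 41]


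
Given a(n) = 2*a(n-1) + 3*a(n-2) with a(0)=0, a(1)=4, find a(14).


Build bottom-up:
...a(12)=531440, a(13)=1594324, a(14)=2*1594324+3*531440=4782968


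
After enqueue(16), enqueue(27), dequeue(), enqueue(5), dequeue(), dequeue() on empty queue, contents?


enqueue(16) -> [16]
enqueue(27) -> [16, 27]
dequeue() returns 16 -> [27]
enqueue(5) -> [27, 5]
dequeue() returns 27 -> [5]
dequeue() returns 5 -> []
Final queue (front to back): []


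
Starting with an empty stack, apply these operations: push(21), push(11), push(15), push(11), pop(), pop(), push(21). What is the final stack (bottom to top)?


push(21) -> [21]
push(11) -> [21, 11]
push(15) -> [21, 11, 15]
push(11) -> [21, 11, 15, 11]
pop() returns 11 -> [21, 11, 15]
pop() returns 15 -> [21, 11]
push(21) -> [21, 11, 21]
Final stack (bottom to top): [21, 11, 21]


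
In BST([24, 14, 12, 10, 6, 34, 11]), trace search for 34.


BST root = 24
Search for 34: compare at each node
Path: [24, 34]


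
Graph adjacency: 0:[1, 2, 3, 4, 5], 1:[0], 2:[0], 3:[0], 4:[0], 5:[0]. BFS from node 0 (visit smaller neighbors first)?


BFS queue: start with [0]
Visit order: [0, 1, 2, 3, 4, 5]


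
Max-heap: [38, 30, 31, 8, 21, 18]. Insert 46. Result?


Append 46: [38, 30, 31, 8, 21, 18, 46]
Bubble up: swap idx 6(46) with idx 2(31); swap idx 2(46) with idx 0(38)
Result: [46, 30, 38, 8, 21, 18, 31]


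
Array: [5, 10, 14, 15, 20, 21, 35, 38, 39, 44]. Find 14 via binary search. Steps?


Search for 14:
[0,9] mid=4 arr[4]=20
[0,3] mid=1 arr[1]=10
[2,3] mid=2 arr[2]=14
Total: 3 comparisons


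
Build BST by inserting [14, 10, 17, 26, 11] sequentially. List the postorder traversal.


Root = 14; build tree by BST insertion.
Postorder traversal: [11, 10, 26, 17, 14]


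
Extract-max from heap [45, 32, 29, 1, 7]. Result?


Max = 45
Replace root with last, heapify down
Resulting heap: [32, 7, 29, 1]


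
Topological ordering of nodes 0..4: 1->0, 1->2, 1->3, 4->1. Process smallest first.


Kahn's algorithm, process smallest node first
Order: [4, 1, 0, 2, 3]


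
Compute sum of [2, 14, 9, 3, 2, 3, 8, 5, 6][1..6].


Prefix sums: [0, 2, 16, 25, 28, 30, 33, 41, 46, 52]
Sum[1..6] = prefix[7] - prefix[1] = 41 - 2 = 39


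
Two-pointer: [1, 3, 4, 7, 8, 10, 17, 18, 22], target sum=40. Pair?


Two pointers: lo=0, hi=8
Found pair: (18, 22) summing to 40


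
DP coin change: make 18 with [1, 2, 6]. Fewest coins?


dp[0]=0; dp[i]=1+min(dp[i-c] for c in coins)
...dp[13]=3, dp[14]=3, dp[15]=4, dp[16]=4, dp[17]=5, dp[18]=3
Minimum coins for 18 = 3


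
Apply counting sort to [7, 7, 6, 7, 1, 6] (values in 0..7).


Count array: [0, 1, 0, 0, 0, 0, 2, 3]
Reconstruct: [1, 6, 6, 7, 7, 7]


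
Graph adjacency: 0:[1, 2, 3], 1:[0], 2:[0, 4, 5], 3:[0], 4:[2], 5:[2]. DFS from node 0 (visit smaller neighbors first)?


DFS stack-based: start with [0]
Visit order: [0, 1, 2, 4, 5, 3]
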